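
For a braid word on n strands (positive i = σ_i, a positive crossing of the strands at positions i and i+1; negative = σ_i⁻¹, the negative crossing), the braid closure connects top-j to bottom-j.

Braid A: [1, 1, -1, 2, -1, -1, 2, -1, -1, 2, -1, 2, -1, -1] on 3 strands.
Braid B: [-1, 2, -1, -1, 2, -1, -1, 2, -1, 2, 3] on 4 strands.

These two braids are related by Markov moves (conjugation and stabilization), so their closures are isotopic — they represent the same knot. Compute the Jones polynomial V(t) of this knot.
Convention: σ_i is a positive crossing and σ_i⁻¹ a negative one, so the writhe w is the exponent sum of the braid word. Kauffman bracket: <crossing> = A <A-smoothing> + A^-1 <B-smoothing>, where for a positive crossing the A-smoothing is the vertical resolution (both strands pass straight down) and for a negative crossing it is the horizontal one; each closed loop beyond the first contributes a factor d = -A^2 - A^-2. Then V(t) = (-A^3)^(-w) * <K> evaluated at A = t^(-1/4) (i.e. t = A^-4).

Markov-equivalent braids have isotopic closures, hence identical knot invariants. Strip the Markov moves from each word to reach a common short braid β, then compute V(t) once on β.
Braid A: s1 s1 s1^-1 s2 s1^-1 s1^-1 s2 s1^-1 s1^-1 s2 s1^-1 s2 s1^-1 s1^-1 on 3 strands reduces by inverse Markov moves (closure unchanged at each step):
  Deconjugate: the word is γ·β·γ⁻¹ with γ = s1 s1 (prefix) and γ⁻¹ = s1^-1 s1^-1 (suffix); strip both.
Reduced to β = s1^-1 s2 s1^-1 s1^-1 s2 s1^-1 s1^-1 s2 s1^-1 s2 on 3 strands, 10 crossings.
Braid B: s1^-1 s2 s1^-1 s1^-1 s2 s1^-1 s1^-1 s2 s1^-1 s2 s3 on 4 strands reduces by inverse Markov moves (closure unchanged at each step):
  Destabilize: the word has the form β·s3 where s3 occurs only as the final letter (β ∈ B_3); drop it and the last strand → 3 strands.
Reduced to β = s1^-1 s2 s1^-1 s1^-1 s2 s1^-1 s1^-1 s2 s1^-1 s2 on 3 strands, 10 crossings.
Both give the same β = s1^-1 s2 s1^-1 s1^-1 s2 s1^-1 s1^-1 s2 s1^-1 s2 on 3 strands, so one state sum suffices:
Braid: s1^-1 s2 s1^-1 s1^-1 s2 s1^-1 s1^-1 s2 s1^-1 s2 on 3 strands, 10 crossings.
Writhe w = (#positive) - (#negative) = 4 - 6 = -2.
State-sum expansion of <K>. There are 2^10 = 1024 states.
Each crossing splits two ways (0=vertical, 1=horizontal). The state's weight is A^(#A-smoothings - #B-smoothings) * d^(loops - 1).
Tabulate the states by total A-exponent and number of loops L (A-exp: L × count):
  A^10: L=7 ×1
  A^8: L=6 ×10
  A^6: L=5 ×45
  A^4: L=4 ×118, L=6 ×2
  A^2: L=3 ×193, L=5 ×17
  A^0: L=2 ×192, L=4 ×59, L=6 ×1
  A^-2: L=1 ×95, L=3 ×108, L=5 ×7
  A^-4: L=2 ×95, L=4 ×25
  A^-6: L=3 ×43, L=5 ×2
  A^-8: L=4 ×10
  A^-10: L=5 ×1
Each group contributes A^e * Σ count * d^(L-1):
Powers of d = -A^2 - A^-2: d^2 = A^4 + 2 + A^-4; d^3 = -A^6 - 3*A^2 - 3*A^-2 - A^-6; d^4 = A^8 + 4*A^4 + 6 + 4*A^-4 + A^-8; d^5 = -A^10 - 5*A^6 - 10*A^2 - 10*A^-2 - 5*A^-6 - A^-10; d^6 = A^12 + 6*A^8 + 15*A^4 + 20 + 15*A^-4 + 6*A^-8 + A^-12.
  A^10 * (d^6) = A^22 + 6*A^18 + 15*A^14 + 20*A^10 + 15*A^6 + 6*A^2 + A^-2
  A^8 * (10*d^5) = -10*A^18 - 50*A^14 - 100*A^10 - 100*A^6 - 50*A^2 - 10*A^-2
  A^6 * (45*d^4) = 45*A^14 + 180*A^10 + 270*A^6 + 180*A^2 + 45*A^-2
  A^4 * (118*d^3 + 2*d^5) = -2*A^14 - 128*A^10 - 374*A^6 - 374*A^2 - 128*A^-2 - 2*A^-6
  A^2 * (193*d^2 + 17*d^4) = 17*A^10 + 261*A^6 + 488*A^2 + 261*A^-2 + 17*A^-6
  A^0 * (192*d + 59*d^3 + d^5) = -A^10 - 64*A^6 - 379*A^2 - 379*A^-2 - 64*A^-6 - A^-10
  A^-2 * (95 + 108*d^2 + 7*d^4) = 7*A^6 + 136*A^2 + 353*A^-2 + 136*A^-6 + 7*A^-10
  A^-4 * (95*d + 25*d^3) = -25*A^2 - 170*A^-2 - 170*A^-6 - 25*A^-10
  A^-6 * (43*d^2 + 2*d^4) = 2*A^2 + 51*A^-2 + 98*A^-6 + 51*A^-10 + 2*A^-14
  A^-8 * (10*d^3) = -10*A^-2 - 30*A^-6 - 30*A^-10 - 10*A^-14
  A^-10 * (d^4) = A^-2 + 4*A^-6 + 6*A^-10 + 4*A^-14 + A^-18
Summing the groups: <K> = A^22 - 4*A^18 + 8*A^14 - 12*A^10 + 15*A^6 - 16*A^2 + 15*A^-2 - 11*A^-6 + 8*A^-10 - 4*A^-14 + A^-18
Normalise by the writhe: (-A^3)^(-w) = (-A^3)^(2) = A^6, so f(A) = A^6 * <K> = A^28 - 4*A^24 + 8*A^20 - 12*A^16 + 15*A^12 - 16*A^8 + 15*A^4 - 11 + 8*A^-4 - 4*A^-8 + A^-12.
Substitute A = t^(-1/4), i.e. A^e → t^(-e/4): V(t) = t^3 - 4*t^2 + 8*t - 11 + 15*t^-1 - 16*t^-2 + 15*t^-3 - 12*t^-4 + 8*t^-5 - 4*t^-6 + t^-7

Answer: t^3 - 4*t^2 + 8*t - 11 + 15*t^-1 - 16*t^-2 + 15*t^-3 - 12*t^-4 + 8*t^-5 - 4*t^-6 + t^-7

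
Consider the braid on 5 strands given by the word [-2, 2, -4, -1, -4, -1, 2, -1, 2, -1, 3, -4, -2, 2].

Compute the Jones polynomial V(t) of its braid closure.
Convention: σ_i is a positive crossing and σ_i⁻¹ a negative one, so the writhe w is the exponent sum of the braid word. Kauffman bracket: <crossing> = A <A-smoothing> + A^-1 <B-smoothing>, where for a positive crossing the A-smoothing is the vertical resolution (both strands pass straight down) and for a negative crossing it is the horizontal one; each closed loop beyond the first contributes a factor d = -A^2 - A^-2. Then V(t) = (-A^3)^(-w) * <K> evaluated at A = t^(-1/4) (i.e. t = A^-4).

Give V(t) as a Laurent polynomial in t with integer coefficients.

1 - t^-1 + 3*t^-2 - 4*t^-3 + 5*t^-4 - 6*t^-5 + 5*t^-6 - 4*t^-7 + 3*t^-8 - t^-9

Derivation:
The presented braid s2^-1 s2 s4^-1 s1^-1 s4^-1 s1^-1 s2 s1^-1 s2 s1^-1 s3 s4^-1 s2^-1 s2 on 5 strands reduces by inverse Markov moves (closure unchanged at each step):
  Deconjugate: the word is γ·β·γ⁻¹ with γ = s2^-1 s2 (prefix) and γ⁻¹ = s2^-1 s2 (suffix); strip both.
Reduced to β = s4^-1 s1^-1 s4^-1 s1^-1 s2 s1^-1 s2 s1^-1 s3 s4^-1 on 5 strands, 10 crossings.
Compute on β:
Braid: s4^-1 s1^-1 s4^-1 s1^-1 s2 s1^-1 s2 s1^-1 s3 s4^-1 on 5 strands, 10 crossings.
Writhe w = (#positive) - (#negative) = 3 - 7 = -4.
Enumerate smoothing states for the bracket polynomial. There are 2^10 = 1024 states.
For each crossing: s=0 is the vertical smoothing, s=1 horizontal. Crossing k contributes A^(sign_k * (1 - 2*s_k)); loop factor d = -A^2 - A^-2.
Tabulate the states by total A-exponent and number of loops L (A-exp: L × count):
  A^10: L=8 ×1
  A^8: L=7 ×10
  A^6: L=6 ×45
  A^4: L=5 ×118, L=7 ×2
  A^2: L=4 ×195, L=6 ×15
  A^0: L=3 ×203, L=5 ×49
  A^-2: L=2 ×123, L=4 ×85, L=6 ×2
  A^-4: L=1 ×33, L=3 ×78, L=5 ×9
  A^-6: L=2 ×29, L=4 ×16
  A^-8: L=3 ×9, L=5 ×1
  A^-10: L=4 ×1
Each group contributes A^e * Σ count * d^(L-1):
Powers of d = -A^2 - A^-2: d^2 = A^4 + 2 + A^-4; d^3 = -A^6 - 3*A^2 - 3*A^-2 - A^-6; d^4 = A^8 + 4*A^4 + 6 + 4*A^-4 + A^-8; d^5 = -A^10 - 5*A^6 - 10*A^2 - 10*A^-2 - 5*A^-6 - A^-10; d^6 = A^12 + 6*A^8 + 15*A^4 + 20 + 15*A^-4 + 6*A^-8 + A^-12; d^7 = -A^14 - 7*A^10 - 21*A^6 - 35*A^2 - 35*A^-2 - 21*A^-6 - 7*A^-10 - A^-14.
  A^10 * (d^7) = -A^24 - 7*A^20 - 21*A^16 - 35*A^12 - 35*A^8 - 21*A^4 - 7 - A^-4
  A^8 * (10*d^6) = 10*A^20 + 60*A^16 + 150*A^12 + 200*A^8 + 150*A^4 + 60 + 10*A^-4
  A^6 * (45*d^5) = -45*A^16 - 225*A^12 - 450*A^8 - 450*A^4 - 225 - 45*A^-4
  A^4 * (118*d^4 + 2*d^6) = 2*A^16 + 130*A^12 + 502*A^8 + 748*A^4 + 502 + 130*A^-4 + 2*A^-8
  A^2 * (195*d^3 + 15*d^5) = -15*A^12 - 270*A^8 - 735*A^4 - 735 - 270*A^-4 - 15*A^-8
  A^0 * (203*d^2 + 49*d^4) = 49*A^8 + 399*A^4 + 700 + 399*A^-4 + 49*A^-8
  A^-2 * (123*d + 85*d^3 + 2*d^5) = -2*A^8 - 95*A^4 - 398 - 398*A^-4 - 95*A^-8 - 2*A^-12
  A^-4 * (33 + 78*d^2 + 9*d^4) = 9*A^4 + 114 + 243*A^-4 + 114*A^-8 + 9*A^-12
  A^-6 * (29*d + 16*d^3) = -16 - 77*A^-4 - 77*A^-8 - 16*A^-12
  A^-8 * (9*d^2 + d^4) = 1 + 13*A^-4 + 24*A^-8 + 13*A^-12 + A^-16
  A^-10 * (d^3) = -A^-4 - 3*A^-8 - 3*A^-12 - A^-16
Summing the groups: <K> = -A^24 + 3*A^20 - 4*A^16 + 5*A^12 - 6*A^8 + 5*A^4 - 4 + 3*A^-4 - A^-8 + A^-12
Normalise by the writhe: (-A^3)^(-w) = (-A^3)^(4) = A^12, so f(A) = A^12 * <K> = -A^36 + 3*A^32 - 4*A^28 + 5*A^24 - 6*A^20 + 5*A^16 - 4*A^12 + 3*A^8 - A^4 + 1.
Substitute A = t^(-1/4), i.e. A^e → t^(-e/4): V(t) = 1 - t^-1 + 3*t^-2 - 4*t^-3 + 5*t^-4 - 6*t^-5 + 5*t^-6 - 4*t^-7 + 3*t^-8 - t^-9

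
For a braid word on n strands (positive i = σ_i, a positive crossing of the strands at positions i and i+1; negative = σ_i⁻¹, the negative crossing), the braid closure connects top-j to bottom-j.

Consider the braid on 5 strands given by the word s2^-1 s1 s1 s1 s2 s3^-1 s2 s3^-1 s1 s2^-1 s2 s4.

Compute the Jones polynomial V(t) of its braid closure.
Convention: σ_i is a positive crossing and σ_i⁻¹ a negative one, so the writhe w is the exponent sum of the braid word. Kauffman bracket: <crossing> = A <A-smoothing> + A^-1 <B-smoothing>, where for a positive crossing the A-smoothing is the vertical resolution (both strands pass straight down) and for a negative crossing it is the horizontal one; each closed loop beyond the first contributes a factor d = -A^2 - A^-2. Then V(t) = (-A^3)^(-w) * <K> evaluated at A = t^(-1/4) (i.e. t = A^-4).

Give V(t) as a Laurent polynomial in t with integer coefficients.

The presented braid s2^-1 s1 s1 s1 s2 s3^-1 s2 s3^-1 s1 s2^-1 s2 s4 on 5 strands reduces by inverse Markov moves (closure unchanged at each step):
  Destabilize: the word has the form β·s4 where s4 occurs only as the final letter (β ∈ B_4); drop it and the last strand → 4 strands.
  Deconjugate: the word is γ·β·γ⁻¹ with γ = s2^-1 (prefix) and γ⁻¹ = s2 (suffix); strip both.
Reduced to β = s1 s1 s1 s2 s3^-1 s2 s3^-1 s1 s2^-1 on 4 strands, 9 crossings.
Compute on β:
Braid: s1 s1 s1 s2 s3^-1 s2 s3^-1 s1 s2^-1 on 4 strands, 9 crossings.
Writhe w = (#positive) - (#negative) = 6 - 3 = 3.
Computing the Kauffman bracket via state sum. There are 2^9 = 512 states.
Each crossing splits two ways (0=vertical, 1=horizontal). The state's weight is A^(#A-smoothings - #B-smoothings) * d^(loops - 1).
Tabulate the states by total A-exponent and number of loops L (A-exp: L × count):
  A^9: L=3 ×1
  A^7: L=2 ×7, L=4 ×2
  A^5: L=1 ×12, L=3 ×24
  A^3: L=2 ×66, L=4 ×18
  A^1: L=1 ×35, L=3 ×84, L=5 ×7
  A^-1: L=2 ×73, L=4 ×52, L=6 ×1
  A^-3: L=3 ×68, L=5 ×16
  A^-5: L=4 ×34, L=6 ×2
  A^-7: L=5 ×9
  A^-9: L=6 ×1
Each group contributes A^e * Σ count * d^(L-1):
Powers of d = -A^2 - A^-2: d^2 = A^4 + 2 + A^-4; d^3 = -A^6 - 3*A^2 - 3*A^-2 - A^-6; d^4 = A^8 + 4*A^4 + 6 + 4*A^-4 + A^-8; d^5 = -A^10 - 5*A^6 - 10*A^2 - 10*A^-2 - 5*A^-6 - A^-10.
  A^9 * (d^2) = A^13 + 2*A^9 + A^5
  A^7 * (7*d + 2*d^3) = -2*A^13 - 13*A^9 - 13*A^5 - 2*A
  A^5 * (12 + 24*d^2) = 24*A^9 + 60*A^5 + 24*A
  A^3 * (66*d + 18*d^3) = -18*A^9 - 120*A^5 - 120*A - 18*A^-3
  A^1 * (35 + 84*d^2 + 7*d^4) = 7*A^9 + 112*A^5 + 245*A + 112*A^-3 + 7*A^-7
  A^-1 * (73*d + 52*d^3 + d^5) = -A^9 - 57*A^5 - 239*A - 239*A^-3 - 57*A^-7 - A^-11
  A^-3 * (68*d^2 + 16*d^4) = 16*A^5 + 132*A + 232*A^-3 + 132*A^-7 + 16*A^-11
  A^-5 * (34*d^3 + 2*d^5) = -2*A^5 - 44*A - 122*A^-3 - 122*A^-7 - 44*A^-11 - 2*A^-15
  A^-7 * (9*d^4) = 9*A + 36*A^-3 + 54*A^-7 + 36*A^-11 + 9*A^-15
  A^-9 * (d^5) = -A - 5*A^-3 - 10*A^-7 - 10*A^-11 - 5*A^-15 - A^-19
Summing the groups: <K> = -A^13 + A^9 - 3*A^5 + 4*A - 4*A^-3 + 4*A^-7 - 3*A^-11 + 2*A^-15 - A^-19
Normalise by the writhe: (-A^3)^(-w) = (-A^3)^(-3) = -A^-9, so f(A) = -A^-9 * <K> = A^4 - 1 + 3*A^-4 - 4*A^-8 + 4*A^-12 - 4*A^-16 + 3*A^-20 - 2*A^-24 + A^-28.
Substitute A = t^(-1/4), i.e. A^e → t^(-e/4): V(t) = t^7 - 2*t^6 + 3*t^5 - 4*t^4 + 4*t^3 - 4*t^2 + 3*t - 1 + t^-1

Answer: t^7 - 2*t^6 + 3*t^5 - 4*t^4 + 4*t^3 - 4*t^2 + 3*t - 1 + t^-1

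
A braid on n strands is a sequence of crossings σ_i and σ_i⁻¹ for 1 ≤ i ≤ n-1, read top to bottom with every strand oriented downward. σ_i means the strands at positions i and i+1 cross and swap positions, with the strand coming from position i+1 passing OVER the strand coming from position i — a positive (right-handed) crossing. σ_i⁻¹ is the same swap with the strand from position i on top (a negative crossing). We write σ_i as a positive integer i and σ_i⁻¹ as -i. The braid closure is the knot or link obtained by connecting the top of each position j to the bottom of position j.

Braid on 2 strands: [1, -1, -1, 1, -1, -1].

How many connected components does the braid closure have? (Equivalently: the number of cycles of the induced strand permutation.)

2

Derivation:
Track the strand permutation on 2 strands, starting from identity.
  step 1: s1 swaps positions 1,2 -> [2 1]
  step 2: s1^-1 swaps positions 1,2 -> [1 2]
  step 3: s1^-1 swaps positions 1,2 -> [2 1]
  step 4: s1 swaps positions 1,2 -> [1 2]
  step 5: s1^-1 swaps positions 1,2 -> [2 1]
  step 6: s1^-1 swaps positions 1,2 -> [1 2]
Final permutation (position -> original strand): [1 2]
Closure components = cycle count of this permutation = 2.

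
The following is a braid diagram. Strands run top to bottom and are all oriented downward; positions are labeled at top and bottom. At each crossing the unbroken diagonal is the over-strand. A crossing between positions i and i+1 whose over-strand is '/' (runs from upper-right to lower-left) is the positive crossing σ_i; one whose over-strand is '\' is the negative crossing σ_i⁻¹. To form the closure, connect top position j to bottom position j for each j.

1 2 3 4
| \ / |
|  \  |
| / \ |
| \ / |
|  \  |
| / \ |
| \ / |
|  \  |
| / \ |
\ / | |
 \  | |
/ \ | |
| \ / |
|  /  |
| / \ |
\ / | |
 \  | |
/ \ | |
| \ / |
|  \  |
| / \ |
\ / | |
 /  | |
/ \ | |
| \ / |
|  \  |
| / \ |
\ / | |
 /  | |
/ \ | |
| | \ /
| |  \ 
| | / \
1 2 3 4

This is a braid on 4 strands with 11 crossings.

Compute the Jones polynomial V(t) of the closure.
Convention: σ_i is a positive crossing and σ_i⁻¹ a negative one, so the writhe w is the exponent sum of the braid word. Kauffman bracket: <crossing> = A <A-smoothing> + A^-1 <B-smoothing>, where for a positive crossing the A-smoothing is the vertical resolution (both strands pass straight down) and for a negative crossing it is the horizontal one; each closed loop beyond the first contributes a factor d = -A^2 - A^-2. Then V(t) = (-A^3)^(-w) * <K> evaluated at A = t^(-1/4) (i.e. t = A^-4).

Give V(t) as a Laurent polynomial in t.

Reading the diagram top to bottom ('/'-over between positions i,i+1 = s_i, '\'-over = s_i^-1): braid word = s2^-1 s2^-1 s2^-1 s1^-1 s2 s1^-1 s2^-1 s1 s2^-1 s1 s3^-1.
The presented braid s2^-1 s2^-1 s2^-1 s1^-1 s2 s1^-1 s2^-1 s1 s2^-1 s1 s3^-1 on 4 strands reduces by inverse Markov moves (closure unchanged at each step):
  Destabilize: the word has the form β·s3^-1 where s3^-1 occurs only as the final letter (β ∈ B_3); drop it and the last strand → 3 strands.
Reduced to β = s2^-1 s2^-1 s2^-1 s1^-1 s2 s1^-1 s2^-1 s1 s2^-1 s1 on 3 strands, 10 crossings.
Compute on β:
Braid: s2^-1 s2^-1 s2^-1 s1^-1 s2 s1^-1 s2^-1 s1 s2^-1 s1 on 3 strands, 10 crossings.
Writhe w = (#positive) - (#negative) = 3 - 7 = -4.
Computing the Kauffman bracket via state sum. There are 2^10 = 1024 states.
For each crossing: s=0 is the vertical smoothing, s=1 horizontal. Crossing k contributes A^(sign_k * (1 - 2*s_k)); loop factor d = -A^2 - A^-2.
Tabulate the states by total A-exponent and number of loops L (A-exp: L × count):
  A^10: L=6 ×1
  A^8: L=5 ×10
  A^6: L=4 ×41, L=6 ×4
  A^4: L=3 ×88, L=5 ×31, L=7 ×1
  A^2: L=2 ×102, L=4 ×99, L=6 ×9
  A^0: L=1 ×54, L=3 ×162, L=5 ×36
  A^-2: L=2 ×134, L=4 ×74, L=6 ×2
  A^-4: L=1 ×30, L=3 ×82, L=5 ×8
  A^-6: L=2 ×32, L=4 ×13
  A^-8: L=1 ×3, L=3 ×7
  A^-10: L=2 ×1
Each group contributes A^e * Σ count * d^(L-1):
Powers of d = -A^2 - A^-2: d^2 = A^4 + 2 + A^-4; d^3 = -A^6 - 3*A^2 - 3*A^-2 - A^-6; d^4 = A^8 + 4*A^4 + 6 + 4*A^-4 + A^-8; d^5 = -A^10 - 5*A^6 - 10*A^2 - 10*A^-2 - 5*A^-6 - A^-10; d^6 = A^12 + 6*A^8 + 15*A^4 + 20 + 15*A^-4 + 6*A^-8 + A^-12.
  A^10 * (d^5) = -A^20 - 5*A^16 - 10*A^12 - 10*A^8 - 5*A^4 - 1
  A^8 * (10*d^4) = 10*A^16 + 40*A^12 + 60*A^8 + 40*A^4 + 10
  A^6 * (41*d^3 + 4*d^5) = -4*A^16 - 61*A^12 - 163*A^8 - 163*A^4 - 61 - 4*A^-4
  A^4 * (88*d^2 + 31*d^4 + d^6) = A^16 + 37*A^12 + 227*A^8 + 382*A^4 + 227 + 37*A^-4 + A^-8
  A^2 * (102*d + 99*d^3 + 9*d^5) = -9*A^12 - 144*A^8 - 489*A^4 - 489 - 144*A^-4 - 9*A^-8
  A^0 * (54 + 162*d^2 + 36*d^4) = 36*A^8 + 306*A^4 + 594 + 306*A^-4 + 36*A^-8
  A^-2 * (134*d + 74*d^3 + 2*d^5) = -2*A^8 - 84*A^4 - 376 - 376*A^-4 - 84*A^-8 - 2*A^-12
  A^-4 * (30 + 82*d^2 + 8*d^4) = 8*A^4 + 114 + 242*A^-4 + 114*A^-8 + 8*A^-12
  A^-6 * (32*d + 13*d^3) = -13 - 71*A^-4 - 71*A^-8 - 13*A^-12
  A^-8 * (3 + 7*d^2) = 7*A^-4 + 17*A^-8 + 7*A^-12
  A^-10 * (d) = -A^-8 - A^-12
Summing the groups: <K> = -A^20 + 2*A^16 - 3*A^12 + 4*A^8 - 5*A^4 + 5 - 3*A^-4 + 3*A^-8 - A^-12
Normalise by the writhe: (-A^3)^(-w) = (-A^3)^(4) = A^12, so f(A) = A^12 * <K> = -A^32 + 2*A^28 - 3*A^24 + 4*A^20 - 5*A^16 + 5*A^12 - 3*A^8 + 3*A^4 - 1.
Substitute A = t^(-1/4), i.e. A^e → t^(-e/4): V(t) = -1 + 3*t^-1 - 3*t^-2 + 5*t^-3 - 5*t^-4 + 4*t^-5 - 3*t^-6 + 2*t^-7 - t^-8

Answer: -1 + 3*t^-1 - 3*t^-2 + 5*t^-3 - 5*t^-4 + 4*t^-5 - 3*t^-6 + 2*t^-7 - t^-8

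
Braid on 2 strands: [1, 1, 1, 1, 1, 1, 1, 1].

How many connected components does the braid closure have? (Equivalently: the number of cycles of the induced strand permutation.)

Track the strand permutation on 2 strands, starting from identity.
  step 1: s1 swaps positions 1,2 -> [2 1]
  step 2: s1 swaps positions 1,2 -> [1 2]
  step 3: s1 swaps positions 1,2 -> [2 1]
  step 4: s1 swaps positions 1,2 -> [1 2]
  step 5: s1 swaps positions 1,2 -> [2 1]
  step 6: s1 swaps positions 1,2 -> [1 2]
  step 7: s1 swaps positions 1,2 -> [2 1]
  step 8: s1 swaps positions 1,2 -> [1 2]
Final permutation (position -> original strand): [1 2]
Closure components = cycle count of this permutation = 2.

Answer: 2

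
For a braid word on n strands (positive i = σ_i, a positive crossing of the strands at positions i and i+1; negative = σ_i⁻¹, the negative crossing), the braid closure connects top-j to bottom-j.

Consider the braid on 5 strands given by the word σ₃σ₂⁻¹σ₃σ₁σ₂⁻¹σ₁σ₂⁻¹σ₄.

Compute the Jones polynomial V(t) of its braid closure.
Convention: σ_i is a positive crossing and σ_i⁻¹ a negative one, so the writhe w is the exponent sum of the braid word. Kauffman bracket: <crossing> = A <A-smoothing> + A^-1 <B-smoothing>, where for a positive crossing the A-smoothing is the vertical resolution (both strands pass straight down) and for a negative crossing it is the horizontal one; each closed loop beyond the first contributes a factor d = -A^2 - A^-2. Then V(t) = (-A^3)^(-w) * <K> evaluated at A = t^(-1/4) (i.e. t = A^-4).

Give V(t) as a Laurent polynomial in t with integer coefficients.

t^4 - 2*t^3 + 3*t^2 - 4*t + 4 - 3*t^-1 + 3*t^-2 - t^-3

Derivation:
The presented braid s3 s2^-1 s3 s1 s2^-1 s1 s2^-1 s4 on 5 strands reduces by inverse Markov moves (closure unchanged at each step):
  Destabilize: the word has the form β·s4 where s4 occurs only as the final letter (β ∈ B_4); drop it and the last strand → 4 strands.
Reduced to β = s3 s2^-1 s3 s1 s2^-1 s1 s2^-1 on 4 strands, 7 crossings.
Compute on β:
Braid: s3 s2^-1 s3 s1 s2^-1 s1 s2^-1 on 4 strands, 7 crossings.
Writhe w = (#positive) - (#negative) = 4 - 3 = 1.
Enumerate smoothing states for the bracket polynomial. There are 2^7 = 128 states.
Smooth each crossing (0=||, 1=⌣⌢); contribution A^(Σ sign_k(1-2s_k)) * d^(L-1).
Tabulate the states by total A-exponent and number of loops L (A-exp: L × count):
  A^7: L=5 ×1
  A^5: L=4 ×7
  A^3: L=3 ×21
  A^1: L=2 ×32, L=4 ×3
  A^-1: L=1 ×21, L=3 ×14
  A^-3: L=2 ×19, L=4 ×2
  A^-5: L=3 ×7
  A^-7: L=4 ×1
Each group contributes A^e * Σ count * d^(L-1):
Powers of d = -A^2 - A^-2: d^2 = A^4 + 2 + A^-4; d^3 = -A^6 - 3*A^2 - 3*A^-2 - A^-6; d^4 = A^8 + 4*A^4 + 6 + 4*A^-4 + A^-8.
  A^7 * (d^4) = A^15 + 4*A^11 + 6*A^7 + 4*A^3 + A^-1
  A^5 * (7*d^3) = -7*A^11 - 21*A^7 - 21*A^3 - 7*A^-1
  A^3 * (21*d^2) = 21*A^7 + 42*A^3 + 21*A^-1
  A^1 * (32*d + 3*d^3) = -3*A^7 - 41*A^3 - 41*A^-1 - 3*A^-5
  A^-1 * (21 + 14*d^2) = 14*A^3 + 49*A^-1 + 14*A^-5
  A^-3 * (19*d + 2*d^3) = -2*A^3 - 25*A^-1 - 25*A^-5 - 2*A^-9
  A^-5 * (7*d^2) = 7*A^-1 + 14*A^-5 + 7*A^-9
  A^-7 * (d^3) = -A^-1 - 3*A^-5 - 3*A^-9 - A^-13
Summing the groups: <K> = A^15 - 3*A^11 + 3*A^7 - 4*A^3 + 4*A^-1 - 3*A^-5 + 2*A^-9 - A^-13
Normalise by the writhe: (-A^3)^(-w) = (-A^3)^(-1) = -A^-3, so f(A) = -A^-3 * <K> = -A^12 + 3*A^8 - 3*A^4 + 4 - 4*A^-4 + 3*A^-8 - 2*A^-12 + A^-16.
Substitute A = t^(-1/4), i.e. A^e → t^(-e/4): V(t) = t^4 - 2*t^3 + 3*t^2 - 4*t + 4 - 3*t^-1 + 3*t^-2 - t^-3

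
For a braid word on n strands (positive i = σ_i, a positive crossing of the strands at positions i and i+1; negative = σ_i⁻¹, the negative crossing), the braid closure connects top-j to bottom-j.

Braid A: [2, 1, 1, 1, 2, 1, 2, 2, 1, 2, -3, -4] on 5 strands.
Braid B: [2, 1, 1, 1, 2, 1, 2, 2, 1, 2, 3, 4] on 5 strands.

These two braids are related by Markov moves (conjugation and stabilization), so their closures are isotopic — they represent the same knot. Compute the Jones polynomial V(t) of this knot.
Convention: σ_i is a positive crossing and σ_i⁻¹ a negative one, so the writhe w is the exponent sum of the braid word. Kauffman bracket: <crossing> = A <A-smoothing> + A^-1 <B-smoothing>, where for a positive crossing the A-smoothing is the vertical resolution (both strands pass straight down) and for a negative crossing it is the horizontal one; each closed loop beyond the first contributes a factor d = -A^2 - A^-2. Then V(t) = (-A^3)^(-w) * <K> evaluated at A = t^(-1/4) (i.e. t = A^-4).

Markov-equivalent braids have isotopic closures, hence identical knot invariants. Strip the Markov moves from each word to reach a common short braid β, then compute V(t) once on β.
Braid A: s2 s1 s1 s1 s2 s1 s2 s2 s1 s2 s3^-1 s4^-1 on 5 strands reduces by inverse Markov moves (closure unchanged at each step):
  Destabilize: the word has the form β·s4^-1 where s4^-1 occurs only as the final letter (β ∈ B_4); drop it and the last strand → 4 strands.
  Destabilize: the word has the form β·s3^-1 where s3^-1 occurs only as the final letter (β ∈ B_3); drop it and the last strand → 3 strands.
Reduced to β = s2 s1 s1 s1 s2 s1 s2 s2 s1 s2 on 3 strands, 10 crossings.
Braid B: s2 s1 s1 s1 s2 s1 s2 s2 s1 s2 s3 s4 on 5 strands reduces by inverse Markov moves (closure unchanged at each step):
  Destabilize: the word has the form β·s4 where s4 occurs only as the final letter (β ∈ B_4); drop it and the last strand → 4 strands.
  Destabilize: the word has the form β·s3 where s3 occurs only as the final letter (β ∈ B_3); drop it and the last strand → 3 strands.
Reduced to β = s2 s1 s1 s1 s2 s1 s2 s2 s1 s2 on 3 strands, 10 crossings.
Both give the same β = s2 s1 s1 s1 s2 s1 s2 s2 s1 s2 on 3 strands, so one state sum suffices:
Braid: s2 s1 s1 s1 s2 s1 s2 s2 s1 s2 on 3 strands, 10 crossings.
Writhe w = (#positive) - (#negative) = 10 - 0 = 10.
Computing the Kauffman bracket via state sum. There are 2^10 = 1024 states.
For each crossing: s=0 is the vertical smoothing, s=1 horizontal. Crossing k contributes A^(sign_k * (1 - 2*s_k)); loop factor d = -A^2 - A^-2.
Tabulate the states by total A-exponent and number of loops L (A-exp: L × count):
  A^10: L=3 ×1
  A^8: L=2 ×10
  A^6: L=1 ×25, L=3 ×20
  A^4: L=2 ×100, L=4 ×20
  A^2: L=1 ×36, L=3 ×164, L=5 ×10
  A^0: L=2 ×108, L=4 ×142, L=6 ×2
  A^-2: L=1 ×12, L=3 ×129, L=5 ×69
  A^-4: L=2 ×24, L=4 ×78, L=6 ×18
  A^-6: L=3 ×19, L=5 ×24, L=7 ×2
  A^-8: L=4 ×7, L=6 ×3
  A^-10: L=5 ×1
Each group contributes A^e * Σ count * d^(L-1):
Powers of d = -A^2 - A^-2: d^2 = A^4 + 2 + A^-4; d^3 = -A^6 - 3*A^2 - 3*A^-2 - A^-6; d^4 = A^8 + 4*A^4 + 6 + 4*A^-4 + A^-8; d^5 = -A^10 - 5*A^6 - 10*A^2 - 10*A^-2 - 5*A^-6 - A^-10; d^6 = A^12 + 6*A^8 + 15*A^4 + 20 + 15*A^-4 + 6*A^-8 + A^-12.
  A^10 * (d^2) = A^14 + 2*A^10 + A^6
  A^8 * (10*d) = -10*A^10 - 10*A^6
  A^6 * (25 + 20*d^2) = 20*A^10 + 65*A^6 + 20*A^2
  A^4 * (100*d + 20*d^3) = -20*A^10 - 160*A^6 - 160*A^2 - 20*A^-2
  A^2 * (36 + 164*d^2 + 10*d^4) = 10*A^10 + 204*A^6 + 424*A^2 + 204*A^-2 + 10*A^-6
  A^0 * (108*d + 142*d^3 + 2*d^5) = -2*A^10 - 152*A^6 - 554*A^2 - 554*A^-2 - 152*A^-6 - 2*A^-10
  A^-2 * (12 + 129*d^2 + 69*d^4) = 69*A^6 + 405*A^2 + 684*A^-2 + 405*A^-6 + 69*A^-10
  A^-4 * (24*d + 78*d^3 + 18*d^5) = -18*A^6 - 168*A^2 - 438*A^-2 - 438*A^-6 - 168*A^-10 - 18*A^-14
  A^-6 * (19*d^2 + 24*d^4 + 2*d^6) = 2*A^6 + 36*A^2 + 145*A^-2 + 222*A^-6 + 145*A^-10 + 36*A^-14 + 2*A^-18
  A^-8 * (7*d^3 + 3*d^5) = -3*A^2 - 22*A^-2 - 51*A^-6 - 51*A^-10 - 22*A^-14 - 3*A^-18
  A^-10 * (d^4) = A^-2 + 4*A^-6 + 6*A^-10 + 4*A^-14 + A^-18
Summing the groups: <K> = A^14 + A^6 - A^-10
Normalise by the writhe: (-A^3)^(-w) = (-A^3)^(-10) = A^-30, so f(A) = A^-30 * <K> = A^-16 + A^-24 - A^-40.
Substitute A = t^(-1/4), i.e. A^e → t^(-e/4): V(t) = -t^10 + t^6 + t^4

Answer: -t^10 + t^6 + t^4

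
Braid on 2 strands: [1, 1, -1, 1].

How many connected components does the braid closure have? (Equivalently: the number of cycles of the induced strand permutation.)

2

Derivation:
Track the strand permutation on 2 strands, starting from identity.
  step 1: s1 swaps positions 1,2 -> [2 1]
  step 2: s1 swaps positions 1,2 -> [1 2]
  step 3: s1^-1 swaps positions 1,2 -> [2 1]
  step 4: s1 swaps positions 1,2 -> [1 2]
Final permutation (position -> original strand): [1 2]
Closure components = cycle count of this permutation = 2.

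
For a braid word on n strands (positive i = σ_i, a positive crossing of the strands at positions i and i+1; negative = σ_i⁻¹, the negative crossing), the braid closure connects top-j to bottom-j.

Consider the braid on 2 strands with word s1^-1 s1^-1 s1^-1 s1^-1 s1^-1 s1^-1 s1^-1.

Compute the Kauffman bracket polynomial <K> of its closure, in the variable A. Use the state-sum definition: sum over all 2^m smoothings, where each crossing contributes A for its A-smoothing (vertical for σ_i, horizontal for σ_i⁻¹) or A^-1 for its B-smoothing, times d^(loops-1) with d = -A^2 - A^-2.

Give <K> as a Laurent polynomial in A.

Braid: s1^-1 s1^-1 s1^-1 s1^-1 s1^-1 s1^-1 s1^-1 on 2 strands, 7 crossings.
Writhe w = (#positive) - (#negative) = 0 - 7 = -7.
Enumerate smoothing states for the bracket polynomial. There are 2^7 = 128 states.
Each crossing splits two ways (0=vertical, 1=horizontal). The state's weight is A^(#A-smoothings - #B-smoothings) * d^(loops - 1).
Tabulate the states by total A-exponent and number of loops L (A-exp: L × count):
  A^7: L=7 ×1
  A^5: L=6 ×7
  A^3: L=5 ×21
  A^1: L=4 ×35
  A^-1: L=3 ×35
  A^-3: L=2 ×21
  A^-5: L=1 ×7
  A^-7: L=2 ×1
Each group contributes A^e * Σ count * d^(L-1):
Powers of d = -A^2 - A^-2: d^2 = A^4 + 2 + A^-4; d^3 = -A^6 - 3*A^2 - 3*A^-2 - A^-6; d^4 = A^8 + 4*A^4 + 6 + 4*A^-4 + A^-8; d^5 = -A^10 - 5*A^6 - 10*A^2 - 10*A^-2 - 5*A^-6 - A^-10; d^6 = A^12 + 6*A^8 + 15*A^4 + 20 + 15*A^-4 + 6*A^-8 + A^-12.
  A^7 * (d^6) = A^19 + 6*A^15 + 15*A^11 + 20*A^7 + 15*A^3 + 6*A^-1 + A^-5
  A^5 * (7*d^5) = -7*A^15 - 35*A^11 - 70*A^7 - 70*A^3 - 35*A^-1 - 7*A^-5
  A^3 * (21*d^4) = 21*A^11 + 84*A^7 + 126*A^3 + 84*A^-1 + 21*A^-5
  A^1 * (35*d^3) = -35*A^7 - 105*A^3 - 105*A^-1 - 35*A^-5
  A^-1 * (35*d^2) = 35*A^3 + 70*A^-1 + 35*A^-5
  A^-3 * (21*d) = -21*A^-1 - 21*A^-5
  A^-5 * (7) = 7*A^-5
  A^-7 * (d) = -A^-5 - A^-9
Summing the groups: <K> = A^19 - A^15 + A^11 - A^7 + A^3 - A^-1 - A^-9

Answer: A^19 - A^15 + A^11 - A^7 + A^3 - A^-1 - A^-9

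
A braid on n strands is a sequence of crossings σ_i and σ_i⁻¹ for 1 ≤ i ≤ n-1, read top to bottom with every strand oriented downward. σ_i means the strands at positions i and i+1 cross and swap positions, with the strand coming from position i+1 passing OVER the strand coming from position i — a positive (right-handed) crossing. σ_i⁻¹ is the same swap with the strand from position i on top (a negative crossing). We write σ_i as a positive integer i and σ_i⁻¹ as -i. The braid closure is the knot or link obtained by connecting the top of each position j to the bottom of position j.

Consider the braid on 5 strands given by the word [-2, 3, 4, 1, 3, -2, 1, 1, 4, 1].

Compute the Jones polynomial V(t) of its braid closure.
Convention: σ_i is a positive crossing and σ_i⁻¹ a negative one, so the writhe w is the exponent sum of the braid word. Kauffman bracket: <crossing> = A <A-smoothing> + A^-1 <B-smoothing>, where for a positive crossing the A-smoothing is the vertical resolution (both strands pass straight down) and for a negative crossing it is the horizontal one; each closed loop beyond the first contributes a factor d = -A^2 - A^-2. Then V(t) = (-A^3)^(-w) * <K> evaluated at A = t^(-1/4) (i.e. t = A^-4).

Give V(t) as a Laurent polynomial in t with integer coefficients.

-t^9 + 3*t^8 - 4*t^7 + 5*t^6 - 6*t^5 + 5*t^4 - 4*t^3 + 3*t^2 - t + 1

Derivation:
Braid: s2^-1 s3 s4 s1 s3 s2^-1 s1 s1 s4 s1 on 5 strands, 10 crossings.
Writhe w = (#positive) - (#negative) = 8 - 2 = 6.
State-sum expansion of <K>. There are 2^10 = 1024 states.
Each crossing splits two ways (0=vertical, 1=horizontal). The state's weight is A^(#A-smoothings - #B-smoothings) * d^(loops - 1).
Tabulate the states by total A-exponent and number of loops L (A-exp: L × count):
  A^10: L=5 ×1
  A^8: L=4 ×10
  A^6: L=3 ×39, L=5 ×6
  A^4: L=2 ×68, L=4 ×51, L=6 ×1
  A^2: L=1 ×44, L=3 ×139, L=5 ×27
  A^0: L=2 ×126, L=4 ×118, L=6 ×8
  A^-2: L=1 ×11, L=3 ×140, L=5 ×58, L=7 ×1
  A^-4: L=2 ×19, L=4 ×85, L=6 ×16
  A^-6: L=3 ×15, L=5 ×28, L=7 ×2
  A^-8: L=4 ×6, L=6 ×4
  A^-10: L=5 ×1
Each group contributes A^e * Σ count * d^(L-1):
Powers of d = -A^2 - A^-2: d^2 = A^4 + 2 + A^-4; d^3 = -A^6 - 3*A^2 - 3*A^-2 - A^-6; d^4 = A^8 + 4*A^4 + 6 + 4*A^-4 + A^-8; d^5 = -A^10 - 5*A^6 - 10*A^2 - 10*A^-2 - 5*A^-6 - A^-10; d^6 = A^12 + 6*A^8 + 15*A^4 + 20 + 15*A^-4 + 6*A^-8 + A^-12.
  A^10 * (d^4) = A^18 + 4*A^14 + 6*A^10 + 4*A^6 + A^2
  A^8 * (10*d^3) = -10*A^14 - 30*A^10 - 30*A^6 - 10*A^2
  A^6 * (39*d^2 + 6*d^4) = 6*A^14 + 63*A^10 + 114*A^6 + 63*A^2 + 6*A^-2
  A^4 * (68*d + 51*d^3 + d^5) = -A^14 - 56*A^10 - 231*A^6 - 231*A^2 - 56*A^-2 - A^-6
  A^2 * (44 + 139*d^2 + 27*d^4) = 27*A^10 + 247*A^6 + 484*A^2 + 247*A^-2 + 27*A^-6
  A^0 * (126*d + 118*d^3 + 8*d^5) = -8*A^10 - 158*A^6 - 560*A^2 - 560*A^-2 - 158*A^-6 - 8*A^-10
  A^-2 * (11 + 140*d^2 + 58*d^4 + d^6) = A^10 + 64*A^6 + 387*A^2 + 659*A^-2 + 387*A^-6 + 64*A^-10 + A^-14
  A^-4 * (19*d + 85*d^3 + 16*d^5) = -16*A^6 - 165*A^2 - 434*A^-2 - 434*A^-6 - 165*A^-10 - 16*A^-14
  A^-6 * (15*d^2 + 28*d^4 + 2*d^6) = 2*A^6 + 40*A^2 + 157*A^-2 + 238*A^-6 + 157*A^-10 + 40*A^-14 + 2*A^-18
  A^-8 * (6*d^3 + 4*d^5) = -4*A^2 - 26*A^-2 - 58*A^-6 - 58*A^-10 - 26*A^-14 - 4*A^-18
  A^-10 * (d^4) = A^-2 + 4*A^-6 + 6*A^-10 + 4*A^-14 + A^-18
Summing the groups: <K> = A^18 - A^14 + 3*A^10 - 4*A^6 + 5*A^2 - 6*A^-2 + 5*A^-6 - 4*A^-10 + 3*A^-14 - A^-18
Normalise by the writhe: (-A^3)^(-w) = (-A^3)^(-6) = A^-18, so f(A) = A^-18 * <K> = 1 - A^-4 + 3*A^-8 - 4*A^-12 + 5*A^-16 - 6*A^-20 + 5*A^-24 - 4*A^-28 + 3*A^-32 - A^-36.
Substitute A = t^(-1/4), i.e. A^e → t^(-e/4): V(t) = -t^9 + 3*t^8 - 4*t^7 + 5*t^6 - 6*t^5 + 5*t^4 - 4*t^3 + 3*t^2 - t + 1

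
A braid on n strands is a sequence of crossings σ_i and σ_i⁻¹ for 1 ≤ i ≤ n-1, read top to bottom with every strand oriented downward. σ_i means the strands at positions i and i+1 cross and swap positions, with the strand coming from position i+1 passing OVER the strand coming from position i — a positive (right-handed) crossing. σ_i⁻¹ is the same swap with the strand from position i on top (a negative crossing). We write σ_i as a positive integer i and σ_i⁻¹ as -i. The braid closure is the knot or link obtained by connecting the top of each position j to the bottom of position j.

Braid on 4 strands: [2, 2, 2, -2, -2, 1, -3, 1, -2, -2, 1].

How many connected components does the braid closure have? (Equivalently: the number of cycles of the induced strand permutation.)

1

Derivation:
Track the strand permutation on 4 strands, starting from identity.
  step 1: s2 swaps positions 2,3 -> [1 3 2 4]
  step 2: s2 swaps positions 2,3 -> [1 2 3 4]
  step 3: s2 swaps positions 2,3 -> [1 3 2 4]
  step 4: s2^-1 swaps positions 2,3 -> [1 2 3 4]
  step 5: s2^-1 swaps positions 2,3 -> [1 3 2 4]
  step 6: s1 swaps positions 1,2 -> [3 1 2 4]
  step 7: s3^-1 swaps positions 3,4 -> [3 1 4 2]
  step 8: s1 swaps positions 1,2 -> [1 3 4 2]
  step 9: s2^-1 swaps positions 2,3 -> [1 4 3 2]
  step 10: s2^-1 swaps positions 2,3 -> [1 3 4 2]
  step 11: s1 swaps positions 1,2 -> [3 1 4 2]
Final permutation (position -> original strand): [3 1 4 2]
Closure components = cycle count of this permutation = 1.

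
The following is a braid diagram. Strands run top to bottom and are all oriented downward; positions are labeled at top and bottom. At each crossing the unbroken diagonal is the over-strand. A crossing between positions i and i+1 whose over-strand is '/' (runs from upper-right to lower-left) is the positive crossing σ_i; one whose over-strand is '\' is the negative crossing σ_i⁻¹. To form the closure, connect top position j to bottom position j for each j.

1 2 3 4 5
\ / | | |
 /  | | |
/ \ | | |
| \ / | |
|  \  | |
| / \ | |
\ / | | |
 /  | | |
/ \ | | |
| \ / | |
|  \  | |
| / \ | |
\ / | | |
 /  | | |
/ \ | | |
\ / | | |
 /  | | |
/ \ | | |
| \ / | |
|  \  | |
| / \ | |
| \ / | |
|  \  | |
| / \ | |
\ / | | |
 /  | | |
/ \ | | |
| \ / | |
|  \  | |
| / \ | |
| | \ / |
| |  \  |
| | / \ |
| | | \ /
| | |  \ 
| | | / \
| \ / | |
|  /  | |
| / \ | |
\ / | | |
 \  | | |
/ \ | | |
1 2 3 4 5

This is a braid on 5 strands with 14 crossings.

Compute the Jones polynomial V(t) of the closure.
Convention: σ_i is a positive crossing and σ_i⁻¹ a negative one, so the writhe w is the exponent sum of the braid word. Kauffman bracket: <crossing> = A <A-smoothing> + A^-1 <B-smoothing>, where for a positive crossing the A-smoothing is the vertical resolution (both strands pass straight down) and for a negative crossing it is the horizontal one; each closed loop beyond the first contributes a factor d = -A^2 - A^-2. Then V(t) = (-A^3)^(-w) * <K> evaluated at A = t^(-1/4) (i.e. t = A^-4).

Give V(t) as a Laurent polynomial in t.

t^4 - 3*t^3 + 5*t^2 - 6*t + 7 - 6*t^-1 + 5*t^-2 - 3*t^-3 + t^-4

Derivation:
Reading the diagram top to bottom ('/'-over between positions i,i+1 = s_i, '\'-over = s_i^-1): braid word = s1 s2^-1 s1 s2^-1 s1 s1 s2^-1 s2^-1 s1 s2^-1 s3^-1 s4^-1 s2 s1^-1.
The presented braid s1 s2^-1 s1 s2^-1 s1 s1 s2^-1 s2^-1 s1 s2^-1 s3^-1 s4^-1 s2 s1^-1 on 5 strands reduces by inverse Markov moves (closure unchanged at each step):
  Deconjugate: the word is γ·β·γ⁻¹ with γ = s1 s2^-1 (prefix) and γ⁻¹ = s2 s1^-1 (suffix); strip both.
  Destabilize: the word has the form β·s4^-1 where s4^-1 occurs only as the final letter (β ∈ B_4); drop it and the last strand → 4 strands.
  Destabilize: the word has the form β·s3^-1 where s3^-1 occurs only as the final letter (β ∈ B_3); drop it and the last strand → 3 strands.
Reduced to β = s1 s2^-1 s1 s1 s2^-1 s2^-1 s1 s2^-1 on 3 strands, 8 crossings.
Compute on β:
Braid: s1 s2^-1 s1 s1 s2^-1 s2^-1 s1 s2^-1 on 3 strands, 8 crossings.
Writhe w = (#positive) - (#negative) = 4 - 4 = 0.
Computing the Kauffman bracket via state sum. There are 2^8 = 256 states.
Each crossing splits two ways (0=vertical, 1=horizontal). The state's weight is A^(#A-smoothings - #B-smoothings) * d^(loops - 1).
Tabulate the states by total A-exponent and number of loops L (A-exp: L × count):
  A^8: L=5 ×1
  A^6: L=4 ×8
  A^4: L=3 ×27, L=5 ×1
  A^2: L=2 ×47, L=4 ×9
  A^0: L=1 ×37, L=3 ×32, L=5 ×1
  A^-2: L=2 ×47, L=4 ×9
  A^-4: L=3 ×27, L=5 ×1
  A^-6: L=4 ×8
  A^-8: L=5 ×1
Each group contributes A^e * Σ count * d^(L-1):
Powers of d = -A^2 - A^-2: d^2 = A^4 + 2 + A^-4; d^3 = -A^6 - 3*A^2 - 3*A^-2 - A^-6; d^4 = A^8 + 4*A^4 + 6 + 4*A^-4 + A^-8.
  A^8 * (d^4) = A^16 + 4*A^12 + 6*A^8 + 4*A^4 + 1
  A^6 * (8*d^3) = -8*A^12 - 24*A^8 - 24*A^4 - 8
  A^4 * (27*d^2 + d^4) = A^12 + 31*A^8 + 60*A^4 + 31 + A^-4
  A^2 * (47*d + 9*d^3) = -9*A^8 - 74*A^4 - 74 - 9*A^-4
  A^0 * (37 + 32*d^2 + d^4) = A^8 + 36*A^4 + 107 + 36*A^-4 + A^-8
  A^-2 * (47*d + 9*d^3) = -9*A^4 - 74 - 74*A^-4 - 9*A^-8
  A^-4 * (27*d^2 + d^4) = A^4 + 31 + 60*A^-4 + 31*A^-8 + A^-12
  A^-6 * (8*d^3) = -8 - 24*A^-4 - 24*A^-8 - 8*A^-12
  A^-8 * (d^4) = 1 + 4*A^-4 + 6*A^-8 + 4*A^-12 + A^-16
Summing the groups: <K> = A^16 - 3*A^12 + 5*A^8 - 6*A^4 + 7 - 6*A^-4 + 5*A^-8 - 3*A^-12 + A^-16
Normalise by the writhe: (-A^3)^(-w) = (-A^3)^(0) = 1, so f(A) = 1 * <K> = A^16 - 3*A^12 + 5*A^8 - 6*A^4 + 7 - 6*A^-4 + 5*A^-8 - 3*A^-12 + A^-16.
Substitute A = t^(-1/4), i.e. A^e → t^(-e/4): V(t) = t^4 - 3*t^3 + 5*t^2 - 6*t + 7 - 6*t^-1 + 5*t^-2 - 3*t^-3 + t^-4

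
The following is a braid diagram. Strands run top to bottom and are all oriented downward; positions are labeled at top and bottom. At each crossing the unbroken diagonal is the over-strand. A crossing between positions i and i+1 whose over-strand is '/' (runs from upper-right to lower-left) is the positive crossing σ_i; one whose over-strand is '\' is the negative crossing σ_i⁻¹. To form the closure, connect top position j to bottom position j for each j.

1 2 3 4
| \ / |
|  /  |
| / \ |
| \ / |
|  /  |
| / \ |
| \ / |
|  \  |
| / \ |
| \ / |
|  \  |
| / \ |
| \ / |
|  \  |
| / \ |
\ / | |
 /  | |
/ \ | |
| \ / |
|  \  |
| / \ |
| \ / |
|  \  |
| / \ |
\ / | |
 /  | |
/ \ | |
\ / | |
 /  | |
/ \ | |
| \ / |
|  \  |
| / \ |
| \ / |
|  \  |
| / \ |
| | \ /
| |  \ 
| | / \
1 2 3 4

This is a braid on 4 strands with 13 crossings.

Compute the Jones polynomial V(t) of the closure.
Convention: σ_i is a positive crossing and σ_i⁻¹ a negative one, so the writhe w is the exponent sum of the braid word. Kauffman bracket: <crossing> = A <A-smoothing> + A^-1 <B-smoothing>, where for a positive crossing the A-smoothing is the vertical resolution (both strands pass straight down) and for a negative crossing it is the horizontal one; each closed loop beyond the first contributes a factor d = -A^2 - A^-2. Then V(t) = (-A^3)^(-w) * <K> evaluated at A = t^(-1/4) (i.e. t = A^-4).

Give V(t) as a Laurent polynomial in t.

Reading the diagram top to bottom ('/'-over between positions i,i+1 = s_i, '\'-over = s_i^-1): braid word = s2 s2 s2^-1 s2^-1 s2^-1 s1 s2^-1 s2^-1 s1 s1 s2^-1 s2^-1 s3^-1.
The presented braid s2 s2 s2^-1 s2^-1 s2^-1 s1 s2^-1 s2^-1 s1 s1 s2^-1 s2^-1 s3^-1 on 4 strands reduces by inverse Markov moves (closure unchanged at each step):
  Destabilize: the word has the form β·s3^-1 where s3^-1 occurs only as the final letter (β ∈ B_3); drop it and the last strand → 3 strands.
  Deconjugate: the word is γ·β·γ⁻¹ with γ = s2 s2 (prefix) and γ⁻¹ = s2^-1 s2^-1 (suffix); strip both.
Reduced to β = s2^-1 s2^-1 s2^-1 s1 s2^-1 s2^-1 s1 s1 on 3 strands, 8 crossings.
Compute on β:
Braid: s2^-1 s2^-1 s2^-1 s1 s2^-1 s2^-1 s1 s1 on 3 strands, 8 crossings.
Writhe w = (#positive) - (#negative) = 3 - 5 = -2.
Enumerate smoothing states for the bracket polynomial. There are 2^8 = 256 states.
Each crossing splits two ways (0=vertical, 1=horizontal). The state's weight is A^(#A-smoothings - #B-smoothings) * d^(loops - 1).
Tabulate the states by total A-exponent and number of loops L (A-exp: L × count):
  A^8: L=6 ×1
  A^6: L=5 ×8
  A^4: L=4 ×27, L=6 ×1
  A^2: L=3 ×50, L=5 ×6
  A^0: L=2 ×53, L=4 ×17
  A^-2: L=1 ×27, L=3 ×28, L=5 ×1
  A^-4: L=2 ×24, L=4 ×4
  A^-6: L=3 ×8
  A^-8: L=4 ×1
Each group contributes A^e * Σ count * d^(L-1):
Powers of d = -A^2 - A^-2: d^2 = A^4 + 2 + A^-4; d^3 = -A^6 - 3*A^2 - 3*A^-2 - A^-6; d^4 = A^8 + 4*A^4 + 6 + 4*A^-4 + A^-8; d^5 = -A^10 - 5*A^6 - 10*A^2 - 10*A^-2 - 5*A^-6 - A^-10.
  A^8 * (d^5) = -A^18 - 5*A^14 - 10*A^10 - 10*A^6 - 5*A^2 - A^-2
  A^6 * (8*d^4) = 8*A^14 + 32*A^10 + 48*A^6 + 32*A^2 + 8*A^-2
  A^4 * (27*d^3 + d^5) = -A^14 - 32*A^10 - 91*A^6 - 91*A^2 - 32*A^-2 - A^-6
  A^2 * (50*d^2 + 6*d^4) = 6*A^10 + 74*A^6 + 136*A^2 + 74*A^-2 + 6*A^-6
  A^0 * (53*d + 17*d^3) = -17*A^6 - 104*A^2 - 104*A^-2 - 17*A^-6
  A^-2 * (27 + 28*d^2 + d^4) = A^6 + 32*A^2 + 89*A^-2 + 32*A^-6 + A^-10
  A^-4 * (24*d + 4*d^3) = -4*A^2 - 36*A^-2 - 36*A^-6 - 4*A^-10
  A^-6 * (8*d^2) = 8*A^-2 + 16*A^-6 + 8*A^-10
  A^-8 * (d^3) = -A^-2 - 3*A^-6 - 3*A^-10 - A^-14
Summing the groups: <K> = -A^18 + 2*A^14 - 4*A^10 + 5*A^6 - 4*A^2 + 5*A^-2 - 3*A^-6 + 2*A^-10 - A^-14
Normalise by the writhe: (-A^3)^(-w) = (-A^3)^(2) = A^6, so f(A) = A^6 * <K> = -A^24 + 2*A^20 - 4*A^16 + 5*A^12 - 4*A^8 + 5*A^4 - 3 + 2*A^-4 - A^-8.
Substitute A = t^(-1/4), i.e. A^e → t^(-e/4): V(t) = -t^2 + 2*t - 3 + 5*t^-1 - 4*t^-2 + 5*t^-3 - 4*t^-4 + 2*t^-5 - t^-6

Answer: -t^2 + 2*t - 3 + 5*t^-1 - 4*t^-2 + 5*t^-3 - 4*t^-4 + 2*t^-5 - t^-6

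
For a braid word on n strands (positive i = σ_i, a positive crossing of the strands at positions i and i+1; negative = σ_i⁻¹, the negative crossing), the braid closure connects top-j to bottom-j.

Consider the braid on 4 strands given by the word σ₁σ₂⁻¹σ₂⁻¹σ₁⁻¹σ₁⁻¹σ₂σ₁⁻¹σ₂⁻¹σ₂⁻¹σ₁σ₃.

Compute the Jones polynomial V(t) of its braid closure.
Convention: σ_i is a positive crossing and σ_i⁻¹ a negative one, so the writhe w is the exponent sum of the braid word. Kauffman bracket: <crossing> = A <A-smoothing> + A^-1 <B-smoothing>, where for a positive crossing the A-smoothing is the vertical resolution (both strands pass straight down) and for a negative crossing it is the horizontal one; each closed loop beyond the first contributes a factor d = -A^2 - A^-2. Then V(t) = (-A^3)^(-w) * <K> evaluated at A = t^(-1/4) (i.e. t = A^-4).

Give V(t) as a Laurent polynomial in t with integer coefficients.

The presented braid s1 s2^-1 s2^-1 s1^-1 s1^-1 s2 s1^-1 s2^-1 s2^-1 s1 s3 on 4 strands reduces by inverse Markov moves (closure unchanged at each step):
  Destabilize: the word has the form β·s3 where s3 occurs only as the final letter (β ∈ B_3); drop it and the last strand → 3 strands.
Reduced to β = s1 s2^-1 s2^-1 s1^-1 s1^-1 s2 s1^-1 s2^-1 s2^-1 s1 on 3 strands, 10 crossings.
Compute on β:
Braid: s1 s2^-1 s2^-1 s1^-1 s1^-1 s2 s1^-1 s2^-1 s2^-1 s1 on 3 strands, 10 crossings.
Writhe w = (#positive) - (#negative) = 3 - 7 = -4.
State-sum expansion of <K>. There are 2^10 = 1024 states.
Each crossing splits two ways (0=vertical, 1=horizontal). The state's weight is A^(#A-smoothings - #B-smoothings) * d^(loops - 1).
Tabulate the states by total A-exponent and number of loops L (A-exp: L × count):
  A^10: L=6 ×1
  A^8: L=5 ×10
  A^6: L=4 ×43, L=6 ×2
  A^4: L=3 ×98, L=5 ×22
  A^2: L=2 ×118, L=4 ×88, L=6 ×4
  A^0: L=1 ×60, L=3 ×162, L=5 ×30
  A^-2: L=2 ×128, L=4 ×79, L=6 ×3
  A^-4: L=1 ×23, L=3 ×84, L=5 ×13
  A^-6: L=2 ×27, L=4 ×18
  A^-8: L=1 ×2, L=3 ×8
  A^-10: L=2 ×1
Each group contributes A^e * Σ count * d^(L-1):
Powers of d = -A^2 - A^-2: d^2 = A^4 + 2 + A^-4; d^3 = -A^6 - 3*A^2 - 3*A^-2 - A^-6; d^4 = A^8 + 4*A^4 + 6 + 4*A^-4 + A^-8; d^5 = -A^10 - 5*A^6 - 10*A^2 - 10*A^-2 - 5*A^-6 - A^-10.
  A^10 * (d^5) = -A^20 - 5*A^16 - 10*A^12 - 10*A^8 - 5*A^4 - 1
  A^8 * (10*d^4) = 10*A^16 + 40*A^12 + 60*A^8 + 40*A^4 + 10
  A^6 * (43*d^3 + 2*d^5) = -2*A^16 - 53*A^12 - 149*A^8 - 149*A^4 - 53 - 2*A^-4
  A^4 * (98*d^2 + 22*d^4) = 22*A^12 + 186*A^8 + 328*A^4 + 186 + 22*A^-4
  A^2 * (118*d + 88*d^3 + 4*d^5) = -4*A^12 - 108*A^8 - 422*A^4 - 422 - 108*A^-4 - 4*A^-8
  A^0 * (60 + 162*d^2 + 30*d^4) = 30*A^8 + 282*A^4 + 564 + 282*A^-4 + 30*A^-8
  A^-2 * (128*d + 79*d^3 + 3*d^5) = -3*A^8 - 94*A^4 - 395 - 395*A^-4 - 94*A^-8 - 3*A^-12
  A^-4 * (23 + 84*d^2 + 13*d^4) = 13*A^4 + 136 + 269*A^-4 + 136*A^-8 + 13*A^-12
  A^-6 * (27*d + 18*d^3) = -18 - 81*A^-4 - 81*A^-8 - 18*A^-12
  A^-8 * (2 + 8*d^2) = 8*A^-4 + 18*A^-8 + 8*A^-12
  A^-10 * (d) = -A^-8 - A^-12
Summing the groups: <K> = -A^20 + 3*A^16 - 5*A^12 + 6*A^8 - 7*A^4 + 7 - 5*A^-4 + 4*A^-8 - A^-12
Normalise by the writhe: (-A^3)^(-w) = (-A^3)^(4) = A^12, so f(A) = A^12 * <K> = -A^32 + 3*A^28 - 5*A^24 + 6*A^20 - 7*A^16 + 7*A^12 - 5*A^8 + 4*A^4 - 1.
Substitute A = t^(-1/4), i.e. A^e → t^(-e/4): V(t) = -1 + 4*t^-1 - 5*t^-2 + 7*t^-3 - 7*t^-4 + 6*t^-5 - 5*t^-6 + 3*t^-7 - t^-8

Answer: -1 + 4*t^-1 - 5*t^-2 + 7*t^-3 - 7*t^-4 + 6*t^-5 - 5*t^-6 + 3*t^-7 - t^-8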